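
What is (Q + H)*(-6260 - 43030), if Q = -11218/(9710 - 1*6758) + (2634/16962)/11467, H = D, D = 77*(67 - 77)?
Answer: 304157367077725355/7974633414 ≈ 3.8141e+7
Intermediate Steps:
D = -770 (D = 77*(-10) = -770)
H = -770
Q = -181827477317/47847800484 (Q = -11218/(9710 - 6758) + (2634*(1/16962))*(1/11467) = -11218/2952 + (439/2827)*(1/11467) = -11218*1/2952 + 439/32417209 = -5609/1476 + 439/32417209 = -181827477317/47847800484 ≈ -3.8001)
(Q + H)*(-6260 - 43030) = (-181827477317/47847800484 - 770)*(-6260 - 43030) = -37024633849997/47847800484*(-49290) = 304157367077725355/7974633414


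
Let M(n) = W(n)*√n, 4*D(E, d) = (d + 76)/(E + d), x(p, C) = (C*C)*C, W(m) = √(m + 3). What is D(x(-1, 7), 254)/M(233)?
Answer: 55*√13747/10942612 ≈ 0.00058931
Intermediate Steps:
W(m) = √(3 + m)
x(p, C) = C³ (x(p, C) = C²*C = C³)
D(E, d) = (76 + d)/(4*(E + d)) (D(E, d) = ((d + 76)/(E + d))/4 = ((76 + d)/(E + d))/4 = (76 + d)/(4*(E + d)))
M(n) = √n*√(3 + n) (M(n) = √(3 + n)*√n = √n*√(3 + n))
D(x(-1, 7), 254)/M(233) = ((19 + (¼)*254)/(7³ + 254))/((√233*√(3 + 233))) = ((19 + 127/2)/(343 + 254))/((√233*√236)) = ((165/2)/597)/((√233*(2*√59))) = ((1/597)*(165/2))/((2*√13747)) = 55*(√13747/27494)/398 = 55*√13747/10942612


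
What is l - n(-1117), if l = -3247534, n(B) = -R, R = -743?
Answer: -3248277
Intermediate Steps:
n(B) = 743 (n(B) = -1*(-743) = 743)
l - n(-1117) = -3247534 - 1*743 = -3247534 - 743 = -3248277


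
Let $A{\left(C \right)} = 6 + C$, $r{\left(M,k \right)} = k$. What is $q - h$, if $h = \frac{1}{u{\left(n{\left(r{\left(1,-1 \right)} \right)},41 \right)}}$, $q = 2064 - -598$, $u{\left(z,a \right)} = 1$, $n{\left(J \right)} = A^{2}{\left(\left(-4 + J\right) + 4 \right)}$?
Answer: $2661$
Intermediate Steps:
$n{\left(J \right)} = \left(6 + J\right)^{2}$ ($n{\left(J \right)} = \left(6 + \left(\left(-4 + J\right) + 4\right)\right)^{2} = \left(6 + J\right)^{2}$)
$q = 2662$ ($q = 2064 + 598 = 2662$)
$h = 1$ ($h = 1^{-1} = 1$)
$q - h = 2662 - 1 = 2661$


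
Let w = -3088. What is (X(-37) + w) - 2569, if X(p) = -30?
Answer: -5687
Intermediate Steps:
(X(-37) + w) - 2569 = (-30 - 3088) - 2569 = -3118 - 2569 = -5687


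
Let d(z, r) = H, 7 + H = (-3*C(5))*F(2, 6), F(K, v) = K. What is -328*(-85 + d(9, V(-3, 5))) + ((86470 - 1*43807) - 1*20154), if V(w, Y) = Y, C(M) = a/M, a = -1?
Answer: 261457/5 ≈ 52291.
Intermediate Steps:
C(M) = -1/M
H = -29/5 (H = -7 - (-3)/5*2 = -7 - 3*(-1/5)*2 = -7 + (3/5)*2 = -7 + 6/5 = -29/5 ≈ -5.8000)
d(z, r) = -29/5
-328*(-85 + d(9, V(-3, 5))) + ((86470 - 1*43807) - 1*20154) = -328*(-85 - 29/5) + ((86470 - 1*43807) - 1*20154) = -328*(-454/5) + ((86470 - 43807) - 20154) = 148912/5 + (42663 - 20154) = 148912/5 + 22509 = 261457/5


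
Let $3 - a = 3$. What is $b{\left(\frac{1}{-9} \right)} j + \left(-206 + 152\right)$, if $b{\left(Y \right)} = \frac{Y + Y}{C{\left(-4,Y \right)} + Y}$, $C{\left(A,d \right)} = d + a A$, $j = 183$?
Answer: $129$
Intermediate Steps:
$a = 0$ ($a = 3 - 3 = 0$)
$C{\left(A,d \right)} = d$ ($C{\left(A,d \right)} = d + 0 A = d + 0 = d$)
$b{\left(Y \right)} = 1$ ($b{\left(Y \right)} = \frac{Y + Y}{Y + Y} = \frac{2 Y}{2 Y} = 2 Y \frac{1}{2 Y} = 1$)
$b{\left(\frac{1}{-9} \right)} j + \left(-206 + 152\right) = 1 \cdot 183 + \left(-206 + 152\right) = 183 - 54 = 129$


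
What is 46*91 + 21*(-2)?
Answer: 4144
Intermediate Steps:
46*91 + 21*(-2) = 4186 - 42 = 4144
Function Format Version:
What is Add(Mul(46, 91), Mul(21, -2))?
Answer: 4144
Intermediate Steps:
Add(Mul(46, 91), Mul(21, -2)) = Add(4186, -42) = 4144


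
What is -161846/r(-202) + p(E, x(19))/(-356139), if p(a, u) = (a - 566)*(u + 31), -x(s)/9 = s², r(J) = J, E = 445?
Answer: 28780509119/35970039 ≈ 800.12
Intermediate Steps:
x(s) = -9*s²
p(a, u) = (-566 + a)*(31 + u)
-161846/r(-202) + p(E, x(19))/(-356139) = -161846/(-202) + (-17546 - (-5094)*19² + 31*445 + 445*(-9*19²))/(-356139) = -161846*(-1/202) + (-17546 - (-5094)*361 + 13795 + 445*(-9*361))*(-1/356139) = 80923/101 + (-17546 - 566*(-3249) + 13795 + 445*(-3249))*(-1/356139) = 80923/101 + (-17546 + 1838934 + 13795 - 1445805)*(-1/356139) = 80923/101 + 389378*(-1/356139) = 80923/101 - 389378/356139 = 28780509119/35970039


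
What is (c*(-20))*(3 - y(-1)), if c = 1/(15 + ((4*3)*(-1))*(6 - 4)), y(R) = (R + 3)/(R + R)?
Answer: 80/9 ≈ 8.8889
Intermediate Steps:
y(R) = (3 + R)/(2*R) (y(R) = (3 + R)/((2*R)) = (3 + R)*(1/(2*R)) = (3 + R)/(2*R))
c = -⅑ (c = 1/(15 + (12*(-1))*2) = 1/(15 - 12*2) = 1/(15 - 24) = 1/(-9) = -⅑ ≈ -0.11111)
(c*(-20))*(3 - y(-1)) = (-⅑*(-20))*(3 - (3 - 1)/(2*(-1))) = 20*(3 - (-1)*2/2)/9 = 20*(3 - 1*(-1))/9 = 20*(3 + 1)/9 = (20/9)*4 = 80/9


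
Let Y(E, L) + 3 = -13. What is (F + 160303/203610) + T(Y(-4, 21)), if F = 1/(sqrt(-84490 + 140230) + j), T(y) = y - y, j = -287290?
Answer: 60139217706619/76386594477180 - sqrt(13935)/41267744180 ≈ 0.78730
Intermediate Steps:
Y(E, L) = -16 (Y(E, L) = -3 - 13 = -16)
T(y) = 0
F = 1/(-287290 + 2*sqrt(13935)) (F = 1/(sqrt(-84490 + 140230) - 287290) = 1/(sqrt(55740) - 287290) = 1/(2*sqrt(13935) - 287290) = 1/(-287290 + 2*sqrt(13935)) ≈ -3.4837e-6)
(F + 160303/203610) + T(Y(-4, 21)) = ((-28729/8253548836 - sqrt(13935)/41267744180) + 160303/203610) + 0 = ((-28729/8253548836 - sqrt(13935)/41267744180) + 160303*(1/203610)) + 0 = ((-28729/8253548836 - sqrt(13935)/41267744180) + 14573/18510) + 0 = (60139217706619/76386594477180 - sqrt(13935)/41267744180) + 0 = 60139217706619/76386594477180 - sqrt(13935)/41267744180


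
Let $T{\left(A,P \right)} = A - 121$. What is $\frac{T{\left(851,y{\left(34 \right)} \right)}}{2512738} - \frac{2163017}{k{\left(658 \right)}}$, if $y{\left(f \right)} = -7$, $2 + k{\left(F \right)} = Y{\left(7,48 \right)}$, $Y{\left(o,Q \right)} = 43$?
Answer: $- \frac{2717547490308}{51511129} \approx -52757.0$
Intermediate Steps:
$k{\left(F \right)} = 41$ ($k{\left(F \right)} = -2 + 43 = 41$)
$T{\left(A,P \right)} = -121 + A$ ($T{\left(A,P \right)} = A - 121 = -121 + A$)
$\frac{T{\left(851,y{\left(34 \right)} \right)}}{2512738} - \frac{2163017}{k{\left(658 \right)}} = \frac{-121 + 851}{2512738} - \frac{2163017}{41} = 730 \cdot \frac{1}{2512738} - \frac{2163017}{41} = \frac{365}{1256369} - \frac{2163017}{41} = - \frac{2717547490308}{51511129}$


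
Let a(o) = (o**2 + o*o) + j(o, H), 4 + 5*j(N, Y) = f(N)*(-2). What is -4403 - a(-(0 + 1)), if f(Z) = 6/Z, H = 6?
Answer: -22033/5 ≈ -4406.6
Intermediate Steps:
j(N, Y) = -4/5 - 12/(5*N) (j(N, Y) = -4/5 + ((6/N)*(-2))/5 = -4/5 + (-12/N)/5 = -4/5 - 12/(5*N))
a(o) = 2*o**2 + 4*(-3 - o)/(5*o) (a(o) = (o**2 + o*o) + 4*(-3 - o)/(5*o) = (o**2 + o**2) + 4*(-3 - o)/(5*o) = 2*o**2 + 4*(-3 - o)/(5*o))
-4403 - a(-(0 + 1)) = -4403 - 2*(-6 - (-2)*(0 + 1) + 5*(-(0 + 1))**3)/(5*((-(0 + 1)))) = -4403 - 2*(-6 - (-2) + 5*(-1*1)**3)/(5*((-1*1))) = -4403 - 2*(-6 - 2*(-1) + 5*(-1)**3)/(5*(-1)) = -4403 - 2*(-1)*(-6 + 2 + 5*(-1))/5 = -4403 - 2*(-1)*(-6 + 2 - 5)/5 = -4403 - 2*(-1)*(-9)/5 = -4403 - 1*18/5 = -4403 - 18/5 = -22033/5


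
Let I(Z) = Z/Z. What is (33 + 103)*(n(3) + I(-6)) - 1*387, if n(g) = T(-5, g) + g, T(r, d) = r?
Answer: -523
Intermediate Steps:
I(Z) = 1
n(g) = -5 + g
(33 + 103)*(n(3) + I(-6)) - 1*387 = (33 + 103)*((-5 + 3) + 1) - 1*387 = 136*(-2 + 1) - 387 = 136*(-1) - 387 = -136 - 387 = -523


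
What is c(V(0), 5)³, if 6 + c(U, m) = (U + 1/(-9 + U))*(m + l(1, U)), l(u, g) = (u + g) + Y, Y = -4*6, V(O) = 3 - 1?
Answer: -15625000/343 ≈ -45554.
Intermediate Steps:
V(O) = 2
Y = -24
l(u, g) = -24 + g + u (l(u, g) = (u + g) - 24 = (g + u) - 24 = -24 + g + u)
c(U, m) = -6 + (U + 1/(-9 + U))*(-23 + U + m) (c(U, m) = -6 + (U + 1/(-9 + U))*(m + (-24 + U + 1)) = -6 + (U + 1/(-9 + U))*(m + (-23 + U)) = -6 + (U + 1/(-9 + U))*(-23 + U + m))
c(V(0), 5)³ = ((31 + 5 + 2³ - 32*2² + 202*2 + 5*2² - 9*2*5)/(-9 + 2))³ = ((31 + 5 + 8 - 32*4 + 404 + 5*4 - 90)/(-7))³ = (-(31 + 5 + 8 - 128 + 404 + 20 - 90)/7)³ = (-⅐*250)³ = (-250/7)³ = -15625000/343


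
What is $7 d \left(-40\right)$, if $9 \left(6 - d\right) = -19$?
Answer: $- \frac{20440}{9} \approx -2271.1$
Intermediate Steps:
$d = \frac{73}{9}$ ($d = 6 - - \frac{19}{9} = 6 + \frac{19}{9} = \frac{73}{9} \approx 8.1111$)
$7 d \left(-40\right) = 7 \cdot \frac{73}{9} \left(-40\right) = \frac{511}{9} \left(-40\right) = - \frac{20440}{9}$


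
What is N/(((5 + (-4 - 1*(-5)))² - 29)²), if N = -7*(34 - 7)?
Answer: -27/7 ≈ -3.8571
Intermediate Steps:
N = -189 (N = -7*27 = -189)
N/(((5 + (-4 - 1*(-5)))² - 29)²) = -189/((5 + (-4 - 1*(-5)))² - 29)² = -189/((5 + (-4 + 5))² - 29)² = -189/((5 + 1)² - 29)² = -189/(6² - 29)² = -189/(36 - 29)² = -189/(7²) = -189/49 = -189*1/49 = -27/7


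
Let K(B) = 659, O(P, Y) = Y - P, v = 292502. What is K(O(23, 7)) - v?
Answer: -291843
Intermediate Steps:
K(O(23, 7)) - v = 659 - 1*292502 = 659 - 292502 = -291843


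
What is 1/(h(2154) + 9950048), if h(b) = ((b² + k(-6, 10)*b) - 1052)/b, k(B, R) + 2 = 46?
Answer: 1077/10718568416 ≈ 1.0048e-7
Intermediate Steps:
k(B, R) = 44 (k(B, R) = -2 + 46 = 44)
h(b) = (-1052 + b² + 44*b)/b (h(b) = ((b² + 44*b) - 1052)/b = (-1052 + b² + 44*b)/b)
1/(h(2154) + 9950048) = 1/((44 + 2154 - 1052/2154) + 9950048) = 1/((44 + 2154 - 1052*1/2154) + 9950048) = 1/((44 + 2154 - 526/1077) + 9950048) = 1/(2366720/1077 + 9950048) = 1/(10718568416/1077) = 1077/10718568416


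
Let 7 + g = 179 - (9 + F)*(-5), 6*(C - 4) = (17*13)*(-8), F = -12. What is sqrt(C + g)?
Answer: I*sqrt(1203)/3 ≈ 11.561*I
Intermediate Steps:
C = -872/3 (C = 4 + ((17*13)*(-8))/6 = 4 + (221*(-8))/6 = 4 + (1/6)*(-1768) = 4 - 884/3 = -872/3 ≈ -290.67)
g = 157 (g = -7 + (179 - (9 - 12)*(-5)) = -7 + (179 - (-3)*(-5)) = -7 + (179 - 1*15) = -7 + (179 - 15) = -7 + 164 = 157)
sqrt(C + g) = sqrt(-872/3 + 157) = sqrt(-401/3) = I*sqrt(1203)/3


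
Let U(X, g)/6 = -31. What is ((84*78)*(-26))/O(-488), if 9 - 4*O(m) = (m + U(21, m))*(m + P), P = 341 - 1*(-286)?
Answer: -97344/13385 ≈ -7.2726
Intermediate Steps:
P = 627 (P = 341 + 286 = 627)
U(X, g) = -186 (U(X, g) = 6*(-31) = -186)
O(m) = 9/4 - (-186 + m)*(627 + m)/4 (O(m) = 9/4 - (m - 186)*(m + 627)/4 = 9/4 - (-186 + m)*(627 + m)/4)
((84*78)*(-26))/O(-488) = ((84*78)*(-26))/(116631/4 - 441/4*(-488) - 1/4*(-488)**2) = (6552*(-26))/(116631/4 + 53802 - 1/4*238144) = -170352/(116631/4 + 53802 - 59536) = -170352/93695/4 = -170352*4/93695 = -97344/13385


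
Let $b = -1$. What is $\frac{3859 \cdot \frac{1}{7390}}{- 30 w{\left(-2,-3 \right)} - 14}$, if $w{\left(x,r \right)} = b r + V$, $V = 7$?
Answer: $- \frac{3859}{2320460} \approx -0.001663$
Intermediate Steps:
$w{\left(x,r \right)} = 7 - r$ ($w{\left(x,r \right)} = - r + 7 = 7 - r$)
$\frac{3859 \cdot \frac{1}{7390}}{- 30 w{\left(-2,-3 \right)} - 14} = \frac{3859 \cdot \frac{1}{7390}}{- 30 \left(7 - -3\right) - 14} = \frac{3859 \cdot \frac{1}{7390}}{- 30 \left(7 + 3\right) - 14} = \frac{3859}{7390 \left(\left(-30\right) 10 - 14\right)} = \frac{3859}{7390 \left(-300 - 14\right)} = \frac{3859}{7390 \left(-314\right)} = \frac{3859}{7390} \left(- \frac{1}{314}\right) = - \frac{3859}{2320460}$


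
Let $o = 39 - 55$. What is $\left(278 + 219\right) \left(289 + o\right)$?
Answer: $135681$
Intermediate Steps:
$o = -16$
$\left(278 + 219\right) \left(289 + o\right) = \left(278 + 219\right) \left(289 - 16\right) = 497 \cdot 273 = 135681$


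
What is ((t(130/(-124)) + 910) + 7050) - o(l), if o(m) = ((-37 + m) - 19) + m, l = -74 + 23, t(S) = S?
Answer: 503251/62 ≈ 8117.0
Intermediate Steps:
l = -51
o(m) = -56 + 2*m (o(m) = (-56 + m) + m = -56 + 2*m)
((t(130/(-124)) + 910) + 7050) - o(l) = ((130/(-124) + 910) + 7050) - (-56 + 2*(-51)) = ((130*(-1/124) + 910) + 7050) - (-56 - 102) = ((-65/62 + 910) + 7050) - 1*(-158) = (56355/62 + 7050) + 158 = 493455/62 + 158 = 503251/62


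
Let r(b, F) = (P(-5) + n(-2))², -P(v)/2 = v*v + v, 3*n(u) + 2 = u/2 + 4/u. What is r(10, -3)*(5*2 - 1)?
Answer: 15625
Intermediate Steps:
n(u) = -⅔ + u/6 + 4/(3*u) (n(u) = -⅔ + (u/2 + 4/u)/3 = -⅔ + (u/6 + 4/(3*u)) = -⅔ + u/6 + 4/(3*u))
P(v) = -2*v - 2*v² (P(v) = -2*(v*v + v) = -2*(v² + v) = -2*(v + v²) = -2*v - 2*v²)
r(b, F) = 15625/9 (r(b, F) = (-2*(-5)*(1 - 5) + (⅙)*(8 - 2*(-4 - 2))/(-2))² = (-2*(-5)*(-4) + (⅙)*(-½)*(8 - 2*(-6)))² = (-40 + (⅙)*(-½)*(8 + 12))² = (-40 + (⅙)*(-½)*20)² = (-40 - 5/3)² = (-125/3)² = 15625/9)
r(10, -3)*(5*2 - 1) = 15625*(5*2 - 1)/9 = 15625*(10 - 1)/9 = (15625/9)*9 = 15625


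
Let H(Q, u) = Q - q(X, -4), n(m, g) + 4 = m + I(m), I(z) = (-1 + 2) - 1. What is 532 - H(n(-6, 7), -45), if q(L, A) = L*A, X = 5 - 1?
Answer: 526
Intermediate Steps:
I(z) = 0 (I(z) = 1 - 1 = 0)
X = 4
q(L, A) = A*L
n(m, g) = -4 + m (n(m, g) = -4 + (m + 0) = -4 + m)
H(Q, u) = 16 + Q (H(Q, u) = Q - (-4)*4 = Q - 1*(-16) = Q + 16 = 16 + Q)
532 - H(n(-6, 7), -45) = 532 - (16 + (-4 - 6)) = 532 - (16 - 10) = 532 - 1*6 = 532 - 6 = 526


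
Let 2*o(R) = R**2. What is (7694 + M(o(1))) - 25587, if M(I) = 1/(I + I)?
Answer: -17892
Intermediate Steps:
o(R) = R**2/2
M(I) = 1/(2*I)
(7694 + M(o(1))) - 25587 = (7694 + 1/(2*(((1/2)*1**2)))) - 25587 = (7694 + 1/(2*(((1/2)*1)))) - 25587 = (7694 + 1/(2*(1/2))) - 25587 = (7694 + (1/2)*2) - 25587 = (7694 + 1) - 25587 = 7695 - 25587 = -17892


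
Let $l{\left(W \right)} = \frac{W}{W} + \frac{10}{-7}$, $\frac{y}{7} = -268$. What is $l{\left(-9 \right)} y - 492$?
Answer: $312$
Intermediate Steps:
$y = -1876$ ($y = 7 \left(-268\right) = -1876$)
$l{\left(W \right)} = - \frac{3}{7}$ ($l{\left(W \right)} = 1 + 10 \left(- \frac{1}{7}\right) = 1 - \frac{10}{7} = - \frac{3}{7}$)
$l{\left(-9 \right)} y - 492 = \left(- \frac{3}{7}\right) \left(-1876\right) - 492 = 804 - 492 = 312$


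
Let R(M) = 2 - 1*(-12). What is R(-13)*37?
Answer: 518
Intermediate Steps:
R(M) = 14 (R(M) = 2 + 12 = 14)
R(-13)*37 = 14*37 = 518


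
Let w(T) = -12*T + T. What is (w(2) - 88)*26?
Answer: -2860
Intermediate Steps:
w(T) = -11*T
(w(2) - 88)*26 = (-11*2 - 88)*26 = (-22 - 88)*26 = -110*26 = -2860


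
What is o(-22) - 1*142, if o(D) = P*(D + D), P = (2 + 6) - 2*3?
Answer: -230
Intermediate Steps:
P = 2 (P = 8 - 6 = 2)
o(D) = 4*D (o(D) = 2*(D + D) = 2*(2*D) = 4*D)
o(-22) - 1*142 = 4*(-22) - 1*142 = -88 - 142 = -230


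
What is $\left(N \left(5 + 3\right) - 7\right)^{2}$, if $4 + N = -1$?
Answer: $2209$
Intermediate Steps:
$N = -5$ ($N = -4 - 1 = -5$)
$\left(N \left(5 + 3\right) - 7\right)^{2} = \left(- 5 \left(5 + 3\right) - 7\right)^{2} = \left(\left(-5\right) 8 - 7\right)^{2} = \left(-40 - 7\right)^{2} = \left(-47\right)^{2} = 2209$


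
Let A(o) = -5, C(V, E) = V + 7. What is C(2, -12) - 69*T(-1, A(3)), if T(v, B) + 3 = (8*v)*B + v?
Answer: -2475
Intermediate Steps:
C(V, E) = 7 + V
T(v, B) = -3 + v + 8*B*v (T(v, B) = -3 + ((8*v)*B + v) = -3 + (8*B*v + v) = -3 + (v + 8*B*v) = -3 + v + 8*B*v)
C(2, -12) - 69*T(-1, A(3)) = (7 + 2) - 69*(-3 - 1 + 8*(-5)*(-1)) = 9 - 69*(-3 - 1 + 40) = 9 - 69*36 = 9 - 2484 = -2475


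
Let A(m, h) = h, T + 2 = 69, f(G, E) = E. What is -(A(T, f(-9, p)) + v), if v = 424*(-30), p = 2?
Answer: 12718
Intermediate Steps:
T = 67 (T = -2 + 69 = 67)
v = -12720
-(A(T, f(-9, p)) + v) = -(2 - 12720) = -1*(-12718) = 12718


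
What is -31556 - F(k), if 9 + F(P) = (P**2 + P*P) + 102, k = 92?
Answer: -48577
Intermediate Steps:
F(P) = 93 + 2*P**2 (F(P) = -9 + ((P**2 + P*P) + 102) = -9 + ((P**2 + P**2) + 102) = -9 + (2*P**2 + 102) = -9 + (102 + 2*P**2) = 93 + 2*P**2)
-31556 - F(k) = -31556 - (93 + 2*92**2) = -31556 - (93 + 2*8464) = -31556 - (93 + 16928) = -31556 - 1*17021 = -31556 - 17021 = -48577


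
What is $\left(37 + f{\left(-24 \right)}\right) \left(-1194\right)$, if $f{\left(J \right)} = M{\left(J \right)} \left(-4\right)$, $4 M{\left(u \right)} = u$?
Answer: $-72834$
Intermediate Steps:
$M{\left(u \right)} = \frac{u}{4}$
$f{\left(J \right)} = - J$ ($f{\left(J \right)} = \frac{J}{4} \left(-4\right) = - J$)
$\left(37 + f{\left(-24 \right)}\right) \left(-1194\right) = \left(37 - -24\right) \left(-1194\right) = \left(37 + 24\right) \left(-1194\right) = 61 \left(-1194\right) = -72834$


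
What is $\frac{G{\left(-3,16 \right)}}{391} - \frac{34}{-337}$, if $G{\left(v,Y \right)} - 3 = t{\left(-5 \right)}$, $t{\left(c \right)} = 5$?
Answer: $\frac{15990}{131767} \approx 0.12135$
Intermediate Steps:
$G{\left(v,Y \right)} = 8$ ($G{\left(v,Y \right)} = 3 + 5 = 8$)
$\frac{G{\left(-3,16 \right)}}{391} - \frac{34}{-337} = \frac{8}{391} - \frac{34}{-337} = 8 \cdot \frac{1}{391} - - \frac{34}{337} = \frac{8}{391} + \frac{34}{337} = \frac{15990}{131767}$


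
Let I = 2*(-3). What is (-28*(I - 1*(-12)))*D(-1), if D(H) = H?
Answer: 168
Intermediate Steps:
I = -6
(-28*(I - 1*(-12)))*D(-1) = -28*(-6 - 1*(-12))*(-1) = -28*(-6 + 12)*(-1) = -28*6*(-1) = -168*(-1) = 168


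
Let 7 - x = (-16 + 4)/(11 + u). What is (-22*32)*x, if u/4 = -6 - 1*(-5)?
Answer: -42944/7 ≈ -6134.9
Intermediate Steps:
u = -4 (u = 4*(-6 - 1*(-5)) = 4*(-6 + 5) = 4*(-1) = -4)
x = 61/7 (x = 7 - (-16 + 4)/(11 - 4) = 7 - (-12)/7 = 7 - 1*(-12/7) = 7 + 12/7 = 61/7 ≈ 8.7143)
(-22*32)*x = -22*32*(61/7) = -704*61/7 = -42944/7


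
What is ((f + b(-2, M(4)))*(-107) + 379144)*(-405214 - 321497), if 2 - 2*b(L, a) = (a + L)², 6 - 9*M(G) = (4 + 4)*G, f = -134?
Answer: -7743578309387/27 ≈ -2.8680e+11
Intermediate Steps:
M(G) = ⅔ - 8*G/9 (M(G) = ⅔ - (4 + 4)*G/9 = ⅔ - 8*G/9)
b(L, a) = 1 - (L + a)²/2 (b(L, a) = 1 - (a + L)²/2 = 1 - (L + a)²/2)
((f + b(-2, M(4)))*(-107) + 379144)*(-405214 - 321497) = ((-134 + (1 - (-2 + (⅔ - 8/9*4))²/2))*(-107) + 379144)*(-405214 - 321497) = ((-134 + (1 - (-2 + (⅔ - 32/9))²/2))*(-107) + 379144)*(-726711) = ((-134 + (1 - (-2 - 26/9)²/2))*(-107) + 379144)*(-726711) = ((-134 + (1 - (-44/9)²/2))*(-107) + 379144)*(-726711) = ((-134 + (1 - ½*1936/81))*(-107) + 379144)*(-726711) = ((-134 + (1 - 968/81))*(-107) + 379144)*(-726711) = ((-134 - 887/81)*(-107) + 379144)*(-726711) = (-11741/81*(-107) + 379144)*(-726711) = (1256287/81 + 379144)*(-726711) = (31966951/81)*(-726711) = -7743578309387/27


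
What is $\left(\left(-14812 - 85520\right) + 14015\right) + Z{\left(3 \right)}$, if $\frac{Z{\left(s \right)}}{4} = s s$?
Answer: $-86281$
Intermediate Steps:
$Z{\left(s \right)} = 4 s^{2}$ ($Z{\left(s \right)} = 4 s s = 4 s^{2}$)
$\left(\left(-14812 - 85520\right) + 14015\right) + Z{\left(3 \right)} = \left(\left(-14812 - 85520\right) + 14015\right) + 4 \cdot 3^{2} = \left(-100332 + 14015\right) + 4 \cdot 9 = -86317 + 36 = -86281$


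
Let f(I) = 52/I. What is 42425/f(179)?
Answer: 7594075/52 ≈ 1.4604e+5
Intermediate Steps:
42425/f(179) = 42425/((52/179)) = 42425/((52*(1/179))) = 42425/(52/179) = 42425*(179/52) = 7594075/52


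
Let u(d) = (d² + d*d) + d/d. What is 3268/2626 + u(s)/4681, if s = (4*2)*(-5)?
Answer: 11851667/6146153 ≈ 1.9283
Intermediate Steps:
s = -40 (s = 8*(-5) = -40)
u(d) = 1 + 2*d² (u(d) = (d² + d²) + 1 = 2*d² + 1 = 1 + 2*d²)
3268/2626 + u(s)/4681 = 3268/2626 + (1 + 2*(-40)²)/4681 = 3268*(1/2626) + (1 + 2*1600)*(1/4681) = 1634/1313 + (1 + 3200)*(1/4681) = 1634/1313 + 3201*(1/4681) = 1634/1313 + 3201/4681 = 11851667/6146153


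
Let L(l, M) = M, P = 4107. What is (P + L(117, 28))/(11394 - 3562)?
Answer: 4135/7832 ≈ 0.52796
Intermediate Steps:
(P + L(117, 28))/(11394 - 3562) = (4107 + 28)/(11394 - 3562) = 4135/7832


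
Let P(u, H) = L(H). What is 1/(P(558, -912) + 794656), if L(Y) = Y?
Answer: 1/793744 ≈ 1.2599e-6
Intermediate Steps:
P(u, H) = H
1/(P(558, -912) + 794656) = 1/(-912 + 794656) = 1/793744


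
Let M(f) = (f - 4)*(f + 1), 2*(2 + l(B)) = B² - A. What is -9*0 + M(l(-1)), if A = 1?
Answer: 6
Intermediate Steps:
l(B) = -5/2 + B²/2 (l(B) = -2 + (B² - 1*1)/2 = -2 + (B² - 1)/2 = -2 + (-1 + B²)/2 = -2 + (-½ + B²/2) = -5/2 + B²/2)
M(f) = (1 + f)*(-4 + f) (M(f) = (-4 + f)*(1 + f) = (1 + f)*(-4 + f))
-9*0 + M(l(-1)) = -9*0 + (-4 + (-5/2 + (½)*(-1)²)² - 3*(-5/2 + (½)*(-1)²)) = 0 + (-4 + (-5/2 + (½)*1)² - 3*(-5/2 + (½)*1)) = 0 + (-4 + (-5/2 + ½)² - 3*(-5/2 + ½)) = 0 + (-4 + (-2)² - 3*(-2)) = 0 + (-4 + 4 + 6) = 0 + 6 = 6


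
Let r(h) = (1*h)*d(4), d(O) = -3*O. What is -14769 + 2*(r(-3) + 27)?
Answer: -14643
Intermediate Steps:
r(h) = -12*h (r(h) = (1*h)*(-3*4) = h*(-12) = -12*h)
-14769 + 2*(r(-3) + 27) = -14769 + 2*(-12*(-3) + 27) = -14769 + 2*(36 + 27) = -14769 + 2*63 = -14769 + 126 = -14643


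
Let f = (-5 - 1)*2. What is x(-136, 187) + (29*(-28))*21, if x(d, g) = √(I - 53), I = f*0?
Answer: -17052 + I*√53 ≈ -17052.0 + 7.2801*I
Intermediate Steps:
f = -12 (f = -6*2 = -12)
I = 0 (I = -12*0 = 0)
x(d, g) = I*√53 (x(d, g) = √(0 - 53) = √(-53) = I*√53)
x(-136, 187) + (29*(-28))*21 = I*√53 + (29*(-28))*21 = I*√53 - 812*21 = I*√53 - 17052 = -17052 + I*√53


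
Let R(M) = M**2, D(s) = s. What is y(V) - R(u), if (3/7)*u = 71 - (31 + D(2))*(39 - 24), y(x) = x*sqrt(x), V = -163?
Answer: -8809024/9 - 163*I*sqrt(163) ≈ -9.7878e+5 - 2081.0*I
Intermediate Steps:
y(x) = x**(3/2)
u = -2968/3 (u = 7*(71 - (31 + 2)*(39 - 24))/3 = 7*(71 - 33*15)/3 = 7*(71 - 1*495)/3 = 7*(71 - 495)/3 = (7/3)*(-424) = -2968/3 ≈ -989.33)
y(V) - R(u) = (-163)**(3/2) - (-2968/3)**2 = -163*I*sqrt(163) - 1*8809024/9 = -163*I*sqrt(163) - 8809024/9 = -8809024/9 - 163*I*sqrt(163)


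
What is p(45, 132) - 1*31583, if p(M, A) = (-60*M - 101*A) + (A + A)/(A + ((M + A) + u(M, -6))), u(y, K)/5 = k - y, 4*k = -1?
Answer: -15759509/331 ≈ -47612.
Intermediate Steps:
k = -1/4 (k = (1/4)*(-1) = -1/4 ≈ -0.25000)
u(y, K) = -5/4 - 5*y (u(y, K) = 5*(-1/4 - y) = -5/4 - 5*y)
p(M, A) = -101*A - 60*M + 2*A/(-5/4 - 4*M + 2*A) (p(M, A) = (-60*M - 101*A) + (A + A)/(A + ((M + A) + (-5/4 - 5*M))) = (-101*A - 60*M) + (2*A)/(A + ((A + M) + (-5/4 - 5*M))) = (-101*A - 60*M) + (2*A)/(A + (-5/4 + A - 4*M)) = (-101*A - 60*M) + (2*A)/(-5/4 - 4*M + 2*A) = (-101*A - 60*M) + 2*A/(-5/4 - 4*M + 2*A) = -101*A - 60*M + 2*A/(-5/4 - 4*M + 2*A))
p(45, 132) - 1*31583 = (-808*132**2 + 300*45 + 513*132 + 960*45**2 + 1136*132*45)/(-5 - 16*45 + 8*132) - 1*31583 = (-808*17424 + 13500 + 67716 + 960*2025 + 6747840)/(-5 - 720 + 1056) - 31583 = (-14078592 + 13500 + 67716 + 1944000 + 6747840)/331 - 31583 = (1/331)*(-5305536) - 31583 = -5305536/331 - 31583 = -15759509/331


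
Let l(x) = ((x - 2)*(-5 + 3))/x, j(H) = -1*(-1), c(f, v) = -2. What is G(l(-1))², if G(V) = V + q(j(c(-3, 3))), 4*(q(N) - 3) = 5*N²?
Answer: 49/16 ≈ 3.0625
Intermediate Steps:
j(H) = 1
q(N) = 3 + 5*N²/4 (q(N) = 3 + (5*N²)/4 = 3 + 5*N²/4)
l(x) = (4 - 2*x)/x (l(x) = ((-2 + x)*(-2))/x = (4 - 2*x)/x)
G(V) = 17/4 + V (G(V) = V + (3 + (5/4)*1²) = V + (3 + (5/4)*1) = V + (3 + 5/4) = V + 17/4 = 17/4 + V)
G(l(-1))² = (17/4 + (-2 + 4/(-1)))² = (17/4 + (-2 + 4*(-1)))² = (17/4 + (-2 - 4))² = (17/4 - 6)² = (-7/4)² = 49/16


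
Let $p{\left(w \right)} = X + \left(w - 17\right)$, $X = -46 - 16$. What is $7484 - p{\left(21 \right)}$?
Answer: $7542$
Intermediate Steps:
$X = -62$ ($X = -46 + \left(-24 + 8\right) = -46 - 16 = -62$)
$p{\left(w \right)} = -79 + w$ ($p{\left(w \right)} = -62 + \left(w - 17\right) = -62 + \left(-17 + w\right) = -79 + w$)
$7484 - p{\left(21 \right)} = 7484 - \left(-79 + 21\right) = 7484 - -58 = 7484 + 58 = 7542$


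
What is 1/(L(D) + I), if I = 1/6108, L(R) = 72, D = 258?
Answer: 6108/439777 ≈ 0.013889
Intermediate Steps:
I = 1/6108 ≈ 0.00016372
1/(L(D) + I) = 1/(72 + 1/6108) = 1/(439777/6108) = 6108/439777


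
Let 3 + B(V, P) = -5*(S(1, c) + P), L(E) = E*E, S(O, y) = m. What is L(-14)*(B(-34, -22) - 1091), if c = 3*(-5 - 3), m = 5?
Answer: -197764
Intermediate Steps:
c = -24 (c = 3*(-8) = -24)
S(O, y) = 5
L(E) = E²
B(V, P) = -28 - 5*P (B(V, P) = -3 - 5*(5 + P) = -3 + (-25 - 5*P) = -28 - 5*P)
L(-14)*(B(-34, -22) - 1091) = (-14)²*((-28 - 5*(-22)) - 1091) = 196*((-28 + 110) - 1091) = 196*(82 - 1091) = 196*(-1009) = -197764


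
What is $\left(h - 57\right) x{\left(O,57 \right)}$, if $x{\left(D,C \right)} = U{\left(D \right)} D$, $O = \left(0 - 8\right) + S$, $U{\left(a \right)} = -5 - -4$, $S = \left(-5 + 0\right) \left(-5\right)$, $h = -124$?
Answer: $3077$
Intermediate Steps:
$S = 25$ ($S = \left(-5\right) \left(-5\right) = 25$)
$U{\left(a \right)} = -1$ ($U{\left(a \right)} = -5 + 4 = -1$)
$O = 17$ ($O = \left(0 - 8\right) + 25 = -8 + 25 = 17$)
$x{\left(D,C \right)} = - D$
$\left(h - 57\right) x{\left(O,57 \right)} = \left(-124 - 57\right) \left(\left(-1\right) 17\right) = \left(-181\right) \left(-17\right) = 3077$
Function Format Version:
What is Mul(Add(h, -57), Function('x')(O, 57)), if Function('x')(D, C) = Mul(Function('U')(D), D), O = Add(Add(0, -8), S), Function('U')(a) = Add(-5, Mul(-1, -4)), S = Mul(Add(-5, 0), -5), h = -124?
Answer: 3077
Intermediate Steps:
S = 25 (S = Mul(-5, -5) = 25)
Function('U')(a) = -1 (Function('U')(a) = Add(-5, 4) = -1)
O = 17 (O = Add(Add(0, -8), 25) = Add(-8, 25) = 17)
Function('x')(D, C) = Mul(-1, D)
Mul(Add(h, -57), Function('x')(O, 57)) = Mul(Add(-124, -57), Mul(-1, 17)) = Mul(-181, -17) = 3077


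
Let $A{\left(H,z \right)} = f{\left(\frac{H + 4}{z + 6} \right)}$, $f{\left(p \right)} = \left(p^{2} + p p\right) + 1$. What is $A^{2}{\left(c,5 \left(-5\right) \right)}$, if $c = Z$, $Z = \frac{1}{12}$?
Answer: $\frac{806162449}{675584064} \approx 1.1933$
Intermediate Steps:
$Z = \frac{1}{12} \approx 0.083333$
$c = \frac{1}{12} \approx 0.083333$
$f{\left(p \right)} = 1 + 2 p^{2}$ ($f{\left(p \right)} = \left(p^{2} + p^{2}\right) + 1 = 2 p^{2} + 1 = 1 + 2 p^{2}$)
$A{\left(H,z \right)} = 1 + \frac{2 \left(4 + H\right)^{2}}{\left(6 + z\right)^{2}}$ ($A{\left(H,z \right)} = 1 + 2 \left(\frac{H + 4}{z + 6}\right)^{2} = 1 + 2 \left(\frac{4 + H}{6 + z}\right)^{2} = 1 + 2 \frac{\left(4 + H\right)^{2}}{\left(6 + z\right)^{2}} = 1 + \frac{2 \left(4 + H\right)^{2}}{\left(6 + z\right)^{2}}$)
$A^{2}{\left(c,5 \left(-5\right) \right)} = \left(1 + \frac{2 \left(4 + \frac{1}{12}\right)^{2}}{\left(6 + 5 \left(-5\right)\right)^{2}}\right)^{2} = \left(1 + \frac{2 \left(\frac{49}{12}\right)^{2}}{\left(6 - 25\right)^{2}}\right)^{2} = \left(1 + 2 \cdot \frac{2401}{144} \cdot \frac{1}{361}\right)^{2} = \left(1 + \frac{2401}{25992}\right)^{2} = \left(\frac{28393}{25992}\right)^{2} = \frac{806162449}{675584064}$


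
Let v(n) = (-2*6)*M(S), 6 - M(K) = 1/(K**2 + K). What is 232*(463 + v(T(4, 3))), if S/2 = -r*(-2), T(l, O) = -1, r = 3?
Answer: 1179488/13 ≈ 90730.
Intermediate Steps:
S = 12 (S = 2*(-1*3*(-2)) = 2*(-3*(-2)) = 2*6 = 12)
M(K) = 6 - 1/(K + K**2) (M(K) = 6 - 1/(K**2 + K) = 6 - 1/(K + K**2))
v(n) = -935/13 (v(n) = (-2*6)*((-1 + 6*12 + 6*12**2)/(12*(1 + 12))) = -(-1 + 72 + 6*144)/13 = -(-1 + 72 + 864)/13 = -935/13)
232*(463 + v(T(4, 3))) = 232*(463 - 935/13) = 232*(5084/13) = 1179488/13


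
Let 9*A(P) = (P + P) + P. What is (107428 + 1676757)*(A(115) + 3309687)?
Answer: 17715486881560/3 ≈ 5.9052e+12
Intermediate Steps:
A(P) = P/3 (A(P) = ((P + P) + P)/9 = (2*P + P)/9 = (3*P)/9 = P/3)
(107428 + 1676757)*(A(115) + 3309687) = (107428 + 1676757)*((⅓)*115 + 3309687) = 1784185*(115/3 + 3309687) = 1784185*(9929176/3) = 17715486881560/3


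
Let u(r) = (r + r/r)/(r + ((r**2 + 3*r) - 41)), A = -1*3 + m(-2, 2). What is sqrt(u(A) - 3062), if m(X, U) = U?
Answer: I*sqrt(3062) ≈ 55.335*I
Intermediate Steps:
A = -1 (A = -1*3 + 2 = -3 + 2 = -1)
u(r) = (1 + r)/(-41 + r**2 + 4*r) (u(r) = (r + 1)/(r + (-41 + r**2 + 3*r)) = (1 + r)/(-41 + r**2 + 4*r))
sqrt(u(A) - 3062) = sqrt((1 - 1)/(-41 + (-1)**2 + 4*(-1)) - 3062) = sqrt(0/(-41 + 1 - 4) - 3062) = sqrt(0/(-44) - 3062) = sqrt(-1/44*0 - 3062) = sqrt(0 - 3062) = sqrt(-3062) = I*sqrt(3062)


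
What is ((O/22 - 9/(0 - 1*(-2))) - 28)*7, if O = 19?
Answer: -2436/11 ≈ -221.45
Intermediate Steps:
((O/22 - 9/(0 - 1*(-2))) - 28)*7 = ((19/22 - 9/(0 - 1*(-2))) - 28)*7 = ((19*(1/22) - 9/(0 + 2)) - 28)*7 = ((19/22 - 9/2) - 28)*7 = (-40/11 - 28)*7 = -348/11*7 = -2436/11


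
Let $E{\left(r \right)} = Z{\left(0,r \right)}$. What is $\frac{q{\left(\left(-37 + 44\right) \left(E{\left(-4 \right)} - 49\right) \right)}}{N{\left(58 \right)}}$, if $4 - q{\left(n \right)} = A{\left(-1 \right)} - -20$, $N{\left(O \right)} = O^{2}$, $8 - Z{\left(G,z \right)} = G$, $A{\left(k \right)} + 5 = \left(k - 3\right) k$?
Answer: $- \frac{15}{3364} \approx -0.004459$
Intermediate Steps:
$A{\left(k \right)} = -5 + k \left(-3 + k\right)$ ($A{\left(k \right)} = -5 + \left(k - 3\right) k = -5 + \left(-3 + k\right) k = -5 + k \left(-3 + k\right)$)
$Z{\left(G,z \right)} = 8 - G$
$E{\left(r \right)} = 8$ ($E{\left(r \right)} = 8 - 0 = 8 + 0 = 8$)
$q{\left(n \right)} = -15$ ($q{\left(n \right)} = 4 - \left(\left(-5 + \left(-1\right)^{2} - -3\right) - -20\right) = 4 - \left(\left(-5 + 1 + 3\right) + 20\right) = 4 - \left(-1 + 20\right) = 4 - 19 = -15$)
$\frac{q{\left(\left(-37 + 44\right) \left(E{\left(-4 \right)} - 49\right) \right)}}{N{\left(58 \right)}} = - \frac{15}{58^{2}} = - \frac{15}{3364}$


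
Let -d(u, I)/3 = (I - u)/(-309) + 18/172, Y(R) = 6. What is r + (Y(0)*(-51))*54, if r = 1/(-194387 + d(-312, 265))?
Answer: -28451571888278/1721833205 ≈ -16524.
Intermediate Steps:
d(u, I) = -27/86 - u/103 + I/103 (d(u, I) = -3*((I - u)/(-309) + 18/172) = -3*((I - u)*(-1/309) + 18*(1/172)) = -3*((-I/309 + u/309) + 9/86) = -3*(9/86 - I/309 + u/309) = -27/86 - u/103 + I/103)
r = -8858/1721833205 (r = 1/(-194387 + (-27/86 - 1/103*(-312) + (1/103)*265)) = 1/(-194387 + (-27/86 + 312/103 + 265/103)) = 1/(-194387 + 46841/8858) = 1/(-1721833205/8858) = -8858/1721833205 ≈ -5.1445e-6)
r + (Y(0)*(-51))*54 = -8858/1721833205 + (6*(-51))*54 = -8858/1721833205 - 306*54 = -8858/1721833205 - 16524 = -28451571888278/1721833205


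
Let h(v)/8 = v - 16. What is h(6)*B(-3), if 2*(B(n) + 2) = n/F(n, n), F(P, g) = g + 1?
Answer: 100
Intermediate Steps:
F(P, g) = 1 + g
h(v) = -128 + 8*v (h(v) = 8*(v - 16) = 8*(-16 + v) = -128 + 8*v)
B(n) = -2 + n/(2*(1 + n)) (B(n) = -2 + (n/(1 + n))/2 = -2 + n/(2*(1 + n)))
h(6)*B(-3) = (-128 + 8*6)*((-4 - 3*(-3))/(2*(1 - 3))) = (-128 + 48)*((½)*(-4 + 9)/(-2)) = -40*(-1)*5/2 = -80*(-5/4) = 100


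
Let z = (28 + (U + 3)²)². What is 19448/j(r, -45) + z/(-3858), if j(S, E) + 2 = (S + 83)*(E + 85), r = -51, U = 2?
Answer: 11906747/821754 ≈ 14.489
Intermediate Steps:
j(S, E) = -2 + (83 + S)*(85 + E) (j(S, E) = -2 + (S + 83)*(E + 85) = -2 + (83 + S)*(85 + E))
z = 2809 (z = (28 + (2 + 3)²)² = (28 + 5²)² = (28 + 25)² = 53² = 2809)
19448/j(r, -45) + z/(-3858) = 19448/(7053 + 83*(-45) + 85*(-51) - 45*(-51)) + 2809/(-3858) = 19448/(7053 - 3735 - 4335 + 2295) + 2809*(-1/3858) = 19448/1278 - 2809/3858 = 19448*(1/1278) - 2809/3858 = 9724/639 - 2809/3858 = 11906747/821754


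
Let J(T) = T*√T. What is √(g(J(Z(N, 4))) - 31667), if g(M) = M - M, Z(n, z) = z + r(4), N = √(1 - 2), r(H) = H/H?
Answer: I*√31667 ≈ 177.95*I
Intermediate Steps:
r(H) = 1
N = I (N = √(-1) = I ≈ 1.0*I)
Z(n, z) = 1 + z (Z(n, z) = z + 1 = 1 + z)
J(T) = T^(3/2)
g(M) = 0
√(g(J(Z(N, 4))) - 31667) = √(0 - 31667) = √(-31667) = I*√31667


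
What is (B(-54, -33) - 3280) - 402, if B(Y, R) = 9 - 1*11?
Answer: -3684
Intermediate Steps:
B(Y, R) = -2 (B(Y, R) = 9 - 11 = -2)
(B(-54, -33) - 3280) - 402 = (-2 - 3280) - 402 = -3282 - 402 = -3684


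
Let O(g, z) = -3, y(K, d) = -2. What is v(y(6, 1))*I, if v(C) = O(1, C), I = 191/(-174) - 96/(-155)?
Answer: 12901/8990 ≈ 1.4350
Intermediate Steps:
I = -12901/26970 (I = 191*(-1/174) - 96*(-1/155) = -191/174 + 96/155 = -12901/26970 ≈ -0.47835)
v(C) = -3
v(y(6, 1))*I = -3*(-12901/26970) = 12901/8990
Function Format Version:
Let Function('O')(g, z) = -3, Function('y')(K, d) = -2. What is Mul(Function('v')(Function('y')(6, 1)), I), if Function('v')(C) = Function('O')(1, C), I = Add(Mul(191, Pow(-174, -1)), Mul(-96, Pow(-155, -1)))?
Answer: Rational(12901, 8990) ≈ 1.4350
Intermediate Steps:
I = Rational(-12901, 26970) (I = Add(Mul(191, Rational(-1, 174)), Mul(-96, Rational(-1, 155))) = Add(Rational(-191, 174), Rational(96, 155)) = Rational(-12901, 26970) ≈ -0.47835)
Function('v')(C) = -3
Mul(Function('v')(Function('y')(6, 1)), I) = Mul(-3, Rational(-12901, 26970)) = Rational(12901, 8990)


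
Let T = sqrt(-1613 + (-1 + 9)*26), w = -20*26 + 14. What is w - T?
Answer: -506 - I*sqrt(1405) ≈ -506.0 - 37.483*I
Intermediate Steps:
w = -506 (w = -520 + 14 = -506)
T = I*sqrt(1405) (T = sqrt(-1613 + 8*26) = sqrt(-1613 + 208) = sqrt(-1405) = I*sqrt(1405) ≈ 37.483*I)
w - T = -506 - I*sqrt(1405)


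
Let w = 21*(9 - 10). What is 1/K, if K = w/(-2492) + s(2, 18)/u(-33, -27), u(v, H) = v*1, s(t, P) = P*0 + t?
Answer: -11748/613 ≈ -19.165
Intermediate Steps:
s(t, P) = t (s(t, P) = 0 + t = t)
u(v, H) = v
w = -21 (w = 21*(-1) = -21)
K = -613/11748 (K = -21/(-2492) + 2/(-33) = -21*(-1/2492) + 2*(-1/33) = 3/356 - 2/33 = -613/11748 ≈ -0.052179)
1/K = 1/(-613/11748) = -11748/613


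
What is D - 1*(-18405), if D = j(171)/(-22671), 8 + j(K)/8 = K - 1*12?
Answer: 417258547/22671 ≈ 18405.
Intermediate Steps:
j(K) = -160 + 8*K (j(K) = -64 + 8*(K - 1*12) = -64 + 8*(K - 12) = -64 + 8*(-12 + K) = -64 + (-96 + 8*K) = -160 + 8*K)
D = -1208/22671 (D = (-160 + 8*171)/(-22671) = (-160 + 1368)*(-1/22671) = 1208*(-1/22671) = -1208/22671 ≈ -0.053284)
D - 1*(-18405) = -1208/22671 - 1*(-18405) = -1208/22671 + 18405 = 417258547/22671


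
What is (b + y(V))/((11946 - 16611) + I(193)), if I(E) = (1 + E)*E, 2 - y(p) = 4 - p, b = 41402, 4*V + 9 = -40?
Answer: 165551/131108 ≈ 1.2627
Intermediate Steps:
V = -49/4 (V = -9/4 + (1/4)*(-40) = -9/4 - 10 = -49/4 ≈ -12.250)
y(p) = -2 + p (y(p) = 2 - (4 - p) = 2 + (-4 + p) = -2 + p)
I(E) = E*(1 + E)
(b + y(V))/((11946 - 16611) + I(193)) = (41402 + (-2 - 49/4))/((11946 - 16611) + 193*(1 + 193)) = (41402 - 57/4)/(-4665 + 193*194) = 165551/(4*(-4665 + 37442)) = (165551/4)/32777 = (165551/4)*(1/32777) = 165551/131108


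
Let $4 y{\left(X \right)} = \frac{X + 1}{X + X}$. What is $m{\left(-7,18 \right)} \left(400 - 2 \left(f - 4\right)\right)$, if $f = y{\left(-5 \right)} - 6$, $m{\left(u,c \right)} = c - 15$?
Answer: $\frac{6297}{5} \approx 1259.4$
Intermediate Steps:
$m{\left(u,c \right)} = -15 + c$
$y{\left(X \right)} = \frac{1 + X}{8 X}$ ($y{\left(X \right)} = \frac{\left(X + 1\right) \frac{1}{X + X}}{4} = \frac{\left(1 + X\right) \frac{1}{2 X}}{4} = \frac{\frac{1}{2} \frac{1}{X} \left(1 + X\right)}{4} = \frac{1 + X}{8 X}$)
$f = - \frac{59}{10}$ ($f = \frac{1 - 5}{8 \left(-5\right)} - 6 = \frac{1}{8} \left(- \frac{1}{5}\right) \left(-4\right) - 6 = \frac{1}{10} - 6 = - \frac{59}{10} \approx -5.9$)
$m{\left(-7,18 \right)} \left(400 - 2 \left(f - 4\right)\right) = \left(-15 + 18\right) \left(400 - 2 \left(- \frac{59}{10} - 4\right)\right) = 3 \left(400 - - \frac{99}{5}\right) = 3 \left(400 + \frac{99}{5}\right) = 3 \cdot \frac{2099}{5} = \frac{6297}{5}$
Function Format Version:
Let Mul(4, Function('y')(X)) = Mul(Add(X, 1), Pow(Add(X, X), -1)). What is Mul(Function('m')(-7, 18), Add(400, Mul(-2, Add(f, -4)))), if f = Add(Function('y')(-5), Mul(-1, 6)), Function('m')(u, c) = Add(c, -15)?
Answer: Rational(6297, 5) ≈ 1259.4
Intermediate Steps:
Function('m')(u, c) = Add(-15, c)
Function('y')(X) = Mul(Rational(1, 8), Pow(X, -1), Add(1, X)) (Function('y')(X) = Mul(Rational(1, 4), Mul(Add(X, 1), Pow(Add(X, X), -1))) = Mul(Rational(1, 4), Mul(Add(1, X), Pow(Mul(2, X), -1))) = Mul(Rational(1, 4), Mul(Add(1, X), Mul(Rational(1, 2), Pow(X, -1)))) = Mul(Rational(1, 4), Mul(Rational(1, 2), Pow(X, -1), Add(1, X))) = Mul(Rational(1, 8), Pow(X, -1), Add(1, X)))
f = Rational(-59, 10) (f = Add(Mul(Rational(1, 8), Pow(-5, -1), Add(1, -5)), Mul(-1, 6)) = Add(Mul(Rational(1, 8), Rational(-1, 5), -4), -6) = Add(Rational(1, 10), -6) = Rational(-59, 10) ≈ -5.9000)
Mul(Function('m')(-7, 18), Add(400, Mul(-2, Add(f, -4)))) = Mul(Add(-15, 18), Add(400, Mul(-2, Add(Rational(-59, 10), -4)))) = Mul(3, Add(400, Mul(-2, Rational(-99, 10)))) = Mul(3, Add(400, Rational(99, 5))) = Mul(3, Rational(2099, 5)) = Rational(6297, 5)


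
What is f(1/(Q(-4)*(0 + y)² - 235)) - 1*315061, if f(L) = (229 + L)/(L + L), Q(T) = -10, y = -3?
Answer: -352273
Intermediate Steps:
f(L) = (229 + L)/(2*L) (f(L) = (229 + L)/((2*L)) = (229 + L)*(1/(2*L)) = (229 + L)/(2*L))
f(1/(Q(-4)*(0 + y)² - 235)) - 1*315061 = (229 + 1/(-10*(0 - 3)² - 235))/(2*(1/(-10*(0 - 3)² - 235))) - 1*315061 = (229 + 1/(-10*(-3)² - 235))/(2*(1/(-10*(-3)² - 235))) - 315061 = (229 + 1/(-10*9 - 235))/(2*(1/(-10*9 - 235))) - 315061 = (229 + 1/(-90 - 235))/(2*(1/(-90 - 235))) - 315061 = (229 + 1/(-325))/(2*(1/(-325))) - 315061 = (229 - 1/325)/(2*(-1/325)) - 315061 = (½)*(-325)*(74424/325) - 315061 = -37212 - 315061 = -352273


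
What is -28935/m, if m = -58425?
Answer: 1929/3895 ≈ 0.49525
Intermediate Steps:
-28935/m = -28935/(-58425) = -28935*(-1/58425) = 1929/3895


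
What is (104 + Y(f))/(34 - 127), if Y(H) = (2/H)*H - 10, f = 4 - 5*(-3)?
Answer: -32/31 ≈ -1.0323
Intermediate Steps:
f = 19 (f = 4 + 15 = 19)
Y(H) = -8 (Y(H) = 2 - 10 = -8)
(104 + Y(f))/(34 - 127) = (104 - 8)/(34 - 127) = 96/(-93) = -1/93*96 = -32/31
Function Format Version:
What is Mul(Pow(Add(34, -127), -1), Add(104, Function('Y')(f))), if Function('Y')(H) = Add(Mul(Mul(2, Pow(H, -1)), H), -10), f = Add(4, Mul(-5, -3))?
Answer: Rational(-32, 31) ≈ -1.0323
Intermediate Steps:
f = 19 (f = Add(4, 15) = 19)
Function('Y')(H) = -8 (Function('Y')(H) = Add(2, -10) = -8)
Mul(Pow(Add(34, -127), -1), Add(104, Function('Y')(f))) = Mul(Pow(Add(34, -127), -1), Add(104, -8)) = Mul(Pow(-93, -1), 96) = Mul(Rational(-1, 93), 96) = Rational(-32, 31)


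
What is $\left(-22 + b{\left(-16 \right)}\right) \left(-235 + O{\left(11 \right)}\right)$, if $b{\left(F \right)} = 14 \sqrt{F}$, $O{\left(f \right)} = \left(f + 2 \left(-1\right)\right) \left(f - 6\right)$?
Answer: $4180 - 10640 i \approx 4180.0 - 10640.0 i$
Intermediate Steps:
$O{\left(f \right)} = \left(-6 + f\right) \left(-2 + f\right)$ ($O{\left(f \right)} = \left(f - 2\right) \left(-6 + f\right) = \left(-2 + f\right) \left(-6 + f\right) = \left(-6 + f\right) \left(-2 + f\right)$)
$\left(-22 + b{\left(-16 \right)}\right) \left(-235 + O{\left(11 \right)}\right) = \left(-22 + 14 \sqrt{-16}\right) \left(-235 + \left(12 + 11^{2} - 88\right)\right) = \left(-22 + 14 \cdot 4 i\right) \left(-235 + \left(12 + 121 - 88\right)\right) = \left(-22 + 56 i\right) \left(-235 + 45\right) = \left(-22 + 56 i\right) \left(-190\right) = 4180 - 10640 i$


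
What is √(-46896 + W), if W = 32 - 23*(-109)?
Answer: I*√44357 ≈ 210.61*I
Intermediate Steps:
W = 2539 (W = 32 + 2507 = 2539)
√(-46896 + W) = √(-46896 + 2539) = √(-44357) = I*√44357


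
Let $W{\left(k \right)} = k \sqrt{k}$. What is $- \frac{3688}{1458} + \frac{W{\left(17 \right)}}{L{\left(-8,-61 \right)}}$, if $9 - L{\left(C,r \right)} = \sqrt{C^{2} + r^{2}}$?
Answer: $- \frac{1844}{729} - \frac{153 \sqrt{17}}{3704} - \frac{17 \sqrt{64345}}{3704} \approx -3.864$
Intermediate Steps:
$W{\left(k \right)} = k^{\frac{3}{2}}$
$L{\left(C,r \right)} = 9 - \sqrt{C^{2} + r^{2}}$
$- \frac{3688}{1458} + \frac{W{\left(17 \right)}}{L{\left(-8,-61 \right)}} = - \frac{3688}{1458} + \frac{17^{\frac{3}{2}}}{9 - \sqrt{\left(-8\right)^{2} + \left(-61\right)^{2}}} = \left(-3688\right) \frac{1}{1458} + \frac{17 \sqrt{17}}{9 - \sqrt{64 + 3721}} = - \frac{1844}{729} + \frac{17 \sqrt{17}}{9 - \sqrt{3785}}$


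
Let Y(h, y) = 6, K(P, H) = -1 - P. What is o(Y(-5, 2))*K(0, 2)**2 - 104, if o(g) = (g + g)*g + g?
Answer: -26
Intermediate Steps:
o(g) = g + 2*g**2 (o(g) = (2*g)*g + g = 2*g**2 + g = g + 2*g**2)
o(Y(-5, 2))*K(0, 2)**2 - 104 = (6*(1 + 2*6))*(-1 - 1*0)**2 - 104 = (6*(1 + 12))*(-1 + 0)**2 - 104 = (6*13)*(-1)**2 - 104 = 78*1 - 104 = 78 - 104 = -26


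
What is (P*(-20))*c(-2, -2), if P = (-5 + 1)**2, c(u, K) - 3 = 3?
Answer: -1920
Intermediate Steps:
c(u, K) = 6 (c(u, K) = 3 + 3 = 6)
P = 16 (P = (-4)**2 = 16)
(P*(-20))*c(-2, -2) = (16*(-20))*6 = -320*6 = -1920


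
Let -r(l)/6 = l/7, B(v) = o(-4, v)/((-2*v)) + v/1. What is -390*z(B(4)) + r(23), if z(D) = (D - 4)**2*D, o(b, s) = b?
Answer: -12837/28 ≈ -458.46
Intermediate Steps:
B(v) = v + 2/v (B(v) = -4*(-1/(2*v)) + v/1 = -(-2)/v + v*1 = 2/v + v = v + 2/v)
r(l) = -6*l/7
z(D) = D*(-4 + D)**2 (z(D) = (-4 + D)**2*D = D*(-4 + D)**2)
-390*z(B(4)) + r(23) = -390*(4 + 2/4)*(-4 + (4 + 2/4))**2 - 6/7*23 = -390*(4 + 2*(1/4))*(-4 + (4 + 2*(1/4)))**2 - 138/7 = -390*(4 + 1/2)*(-4 + (4 + 1/2))**2 - 138/7 = -1755*(-4 + 9/2)**2 - 138/7 = -1755*(1/2)**2 - 138/7 = -1755/4 - 138/7 = -12837/28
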